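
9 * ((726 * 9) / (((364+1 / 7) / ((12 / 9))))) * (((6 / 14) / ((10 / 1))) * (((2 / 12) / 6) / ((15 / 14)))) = 15246 / 63725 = 0.24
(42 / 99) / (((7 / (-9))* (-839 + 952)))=-6 / 1243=-0.00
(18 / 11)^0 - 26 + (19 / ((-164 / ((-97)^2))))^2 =31958398041 / 26896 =1188221.22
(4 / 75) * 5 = 4 / 15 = 0.27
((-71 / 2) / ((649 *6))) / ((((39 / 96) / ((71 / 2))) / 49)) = -988036 / 25311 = -39.04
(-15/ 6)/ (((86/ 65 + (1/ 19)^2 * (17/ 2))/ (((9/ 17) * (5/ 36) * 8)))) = -1173250/ 1074349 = -1.09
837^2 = 700569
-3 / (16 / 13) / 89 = -39 / 1424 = -0.03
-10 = -10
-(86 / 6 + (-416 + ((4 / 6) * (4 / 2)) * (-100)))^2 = -286225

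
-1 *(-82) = 82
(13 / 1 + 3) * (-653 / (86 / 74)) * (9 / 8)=-434898 / 43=-10113.91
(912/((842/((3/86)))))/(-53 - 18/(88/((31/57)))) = -571824/803791303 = -0.00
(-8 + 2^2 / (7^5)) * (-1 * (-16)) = -2151232 / 16807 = -128.00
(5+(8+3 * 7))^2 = 1156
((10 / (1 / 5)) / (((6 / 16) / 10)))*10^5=400000000 / 3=133333333.33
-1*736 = -736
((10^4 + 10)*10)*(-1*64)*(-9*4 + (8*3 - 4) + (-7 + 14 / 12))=419619200 / 3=139873066.67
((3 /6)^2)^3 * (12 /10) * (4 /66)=1 /880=0.00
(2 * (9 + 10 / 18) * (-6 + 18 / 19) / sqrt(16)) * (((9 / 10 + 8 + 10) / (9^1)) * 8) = -405.56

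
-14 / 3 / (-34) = 7 / 51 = 0.14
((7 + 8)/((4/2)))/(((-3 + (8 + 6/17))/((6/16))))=765/1456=0.53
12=12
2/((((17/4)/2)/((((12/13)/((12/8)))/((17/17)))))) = 128/221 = 0.58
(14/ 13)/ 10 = 7/ 65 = 0.11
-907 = -907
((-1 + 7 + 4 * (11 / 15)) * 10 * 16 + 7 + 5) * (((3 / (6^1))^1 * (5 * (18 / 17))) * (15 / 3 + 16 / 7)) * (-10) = -1945800 / 7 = -277971.43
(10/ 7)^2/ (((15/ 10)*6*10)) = 10/ 441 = 0.02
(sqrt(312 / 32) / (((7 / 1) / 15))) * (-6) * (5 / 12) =-75 * sqrt(39) / 28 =-16.73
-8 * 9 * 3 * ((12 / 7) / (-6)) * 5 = 2160 / 7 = 308.57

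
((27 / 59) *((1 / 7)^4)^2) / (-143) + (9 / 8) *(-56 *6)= -378.00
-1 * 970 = -970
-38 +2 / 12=-227 / 6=-37.83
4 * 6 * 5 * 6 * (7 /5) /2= 504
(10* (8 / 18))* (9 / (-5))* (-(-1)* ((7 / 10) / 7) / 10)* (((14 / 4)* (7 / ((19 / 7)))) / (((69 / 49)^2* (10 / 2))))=-823543 / 11307375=-0.07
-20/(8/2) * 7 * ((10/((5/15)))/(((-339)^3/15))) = 0.00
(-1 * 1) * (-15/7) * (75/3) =375/7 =53.57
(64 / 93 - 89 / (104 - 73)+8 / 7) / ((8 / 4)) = -677 / 1302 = -0.52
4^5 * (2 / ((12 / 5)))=2560 / 3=853.33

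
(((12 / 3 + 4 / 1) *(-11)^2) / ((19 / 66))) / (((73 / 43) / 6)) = 16483104 / 1387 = 11884.00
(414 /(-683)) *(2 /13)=-828 /8879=-0.09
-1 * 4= -4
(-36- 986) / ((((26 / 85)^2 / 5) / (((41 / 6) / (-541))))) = 756854875 / 1097148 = 689.84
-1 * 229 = -229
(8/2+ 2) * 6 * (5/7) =180/7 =25.71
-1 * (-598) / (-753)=-598 / 753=-0.79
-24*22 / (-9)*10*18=10560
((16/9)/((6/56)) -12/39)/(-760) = -1429/66690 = -0.02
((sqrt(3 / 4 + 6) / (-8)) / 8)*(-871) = 2613*sqrt(3) / 128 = 35.36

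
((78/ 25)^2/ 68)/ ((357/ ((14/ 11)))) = 1014/ 1986875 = 0.00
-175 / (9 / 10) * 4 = -7000 / 9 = -777.78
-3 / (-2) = 3 / 2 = 1.50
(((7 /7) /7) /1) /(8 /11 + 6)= 11 /518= 0.02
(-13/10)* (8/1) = -52/5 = -10.40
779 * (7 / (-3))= -5453 / 3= -1817.67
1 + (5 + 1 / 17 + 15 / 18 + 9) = 1621 / 102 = 15.89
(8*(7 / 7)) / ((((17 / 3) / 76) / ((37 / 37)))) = 1824 / 17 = 107.29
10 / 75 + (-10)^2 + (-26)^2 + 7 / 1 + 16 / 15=3921 / 5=784.20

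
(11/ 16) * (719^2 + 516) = 5692247/ 16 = 355765.44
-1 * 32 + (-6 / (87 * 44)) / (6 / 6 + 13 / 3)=-32.00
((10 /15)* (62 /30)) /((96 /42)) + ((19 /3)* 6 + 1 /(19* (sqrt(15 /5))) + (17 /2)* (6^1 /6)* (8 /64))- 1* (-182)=sqrt(3) /57 + 159599 /720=221.70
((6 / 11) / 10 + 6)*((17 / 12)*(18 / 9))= 1887 / 110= 17.15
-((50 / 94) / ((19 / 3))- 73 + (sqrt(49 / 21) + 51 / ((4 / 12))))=-71515 / 893- sqrt(21) / 3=-81.61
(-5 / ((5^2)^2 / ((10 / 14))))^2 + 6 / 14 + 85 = 2616251 / 30625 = 85.43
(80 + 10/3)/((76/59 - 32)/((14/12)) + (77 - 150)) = -103250/123063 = -0.84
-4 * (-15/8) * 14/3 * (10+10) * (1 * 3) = 2100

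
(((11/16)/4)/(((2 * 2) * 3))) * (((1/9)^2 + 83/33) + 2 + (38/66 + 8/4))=6329/62208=0.10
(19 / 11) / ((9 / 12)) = 76 / 33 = 2.30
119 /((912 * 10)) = 119 /9120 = 0.01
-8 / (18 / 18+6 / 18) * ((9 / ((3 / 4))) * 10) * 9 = -6480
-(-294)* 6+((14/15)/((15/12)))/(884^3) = 11424222482407/6476316600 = 1764.00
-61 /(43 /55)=-3355 /43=-78.02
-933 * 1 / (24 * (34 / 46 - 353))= 7153 / 64816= 0.11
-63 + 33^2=1026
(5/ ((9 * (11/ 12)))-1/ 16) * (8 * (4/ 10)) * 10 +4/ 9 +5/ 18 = 3587/ 198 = 18.12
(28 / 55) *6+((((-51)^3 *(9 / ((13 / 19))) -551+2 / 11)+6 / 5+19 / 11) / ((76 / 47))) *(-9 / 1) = 505161087 / 52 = 9714636.29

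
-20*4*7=-560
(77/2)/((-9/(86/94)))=-3.91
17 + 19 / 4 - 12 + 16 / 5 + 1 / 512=33157 / 2560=12.95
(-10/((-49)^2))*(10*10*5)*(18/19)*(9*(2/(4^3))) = -0.55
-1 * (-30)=30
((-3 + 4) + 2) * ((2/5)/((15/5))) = 2/5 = 0.40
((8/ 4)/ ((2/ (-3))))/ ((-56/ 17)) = 51/ 56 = 0.91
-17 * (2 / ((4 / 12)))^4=-22032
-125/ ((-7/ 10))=1250/ 7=178.57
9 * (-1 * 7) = -63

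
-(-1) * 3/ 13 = 3/ 13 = 0.23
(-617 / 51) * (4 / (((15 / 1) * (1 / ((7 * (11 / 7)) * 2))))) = -54296 / 765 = -70.98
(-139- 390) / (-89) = 529 / 89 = 5.94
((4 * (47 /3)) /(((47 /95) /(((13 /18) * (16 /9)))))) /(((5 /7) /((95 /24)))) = 901.26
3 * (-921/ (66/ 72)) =-3014.18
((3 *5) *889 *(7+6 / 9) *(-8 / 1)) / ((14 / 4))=-233680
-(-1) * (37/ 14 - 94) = -1279/ 14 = -91.36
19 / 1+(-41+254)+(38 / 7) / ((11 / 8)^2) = 198936 / 847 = 234.87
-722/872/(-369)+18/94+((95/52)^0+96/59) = 1258470397/446131332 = 2.82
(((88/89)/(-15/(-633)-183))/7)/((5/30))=-6963/1503299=-0.00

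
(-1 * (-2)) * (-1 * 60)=-120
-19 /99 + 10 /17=667 /1683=0.40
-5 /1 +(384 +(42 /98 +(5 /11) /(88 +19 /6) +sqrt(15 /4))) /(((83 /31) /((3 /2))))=93 * sqrt(15) /332 +1470893231 /6991754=211.46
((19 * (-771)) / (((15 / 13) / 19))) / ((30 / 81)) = -32564727 / 50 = -651294.54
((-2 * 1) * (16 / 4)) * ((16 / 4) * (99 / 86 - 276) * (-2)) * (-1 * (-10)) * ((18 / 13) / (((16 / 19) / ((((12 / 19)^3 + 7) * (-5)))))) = 2116310430600 / 201799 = 10487219.61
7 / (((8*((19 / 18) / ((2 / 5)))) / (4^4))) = 8064 / 95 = 84.88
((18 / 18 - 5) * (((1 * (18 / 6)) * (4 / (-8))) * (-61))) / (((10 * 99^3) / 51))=-1037 / 539055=-0.00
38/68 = 19/34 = 0.56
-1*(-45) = 45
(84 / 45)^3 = 21952 / 3375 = 6.50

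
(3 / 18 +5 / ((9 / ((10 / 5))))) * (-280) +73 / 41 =-356.00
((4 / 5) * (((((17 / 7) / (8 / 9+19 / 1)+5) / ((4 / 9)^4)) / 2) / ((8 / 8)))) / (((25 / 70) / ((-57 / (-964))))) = 1200092193 / 138044800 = 8.69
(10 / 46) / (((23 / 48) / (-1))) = -240 / 529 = -0.45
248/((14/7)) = 124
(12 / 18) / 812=1 / 1218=0.00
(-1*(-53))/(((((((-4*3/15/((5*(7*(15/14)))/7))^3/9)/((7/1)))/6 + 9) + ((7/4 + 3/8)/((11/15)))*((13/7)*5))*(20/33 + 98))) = 767004820312500/51240162969017417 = 0.01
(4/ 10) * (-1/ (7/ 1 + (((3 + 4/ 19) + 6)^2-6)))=-361/ 77465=-0.00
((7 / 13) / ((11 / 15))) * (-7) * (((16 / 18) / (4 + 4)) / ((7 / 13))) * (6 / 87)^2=-140 / 27753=-0.01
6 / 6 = 1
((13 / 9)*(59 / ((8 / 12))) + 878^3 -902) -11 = 676835366.83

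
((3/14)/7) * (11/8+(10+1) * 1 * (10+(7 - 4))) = 495/112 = 4.42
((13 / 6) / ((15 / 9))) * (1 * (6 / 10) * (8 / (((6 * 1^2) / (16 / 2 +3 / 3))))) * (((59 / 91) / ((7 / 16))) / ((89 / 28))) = 67968 / 15575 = 4.36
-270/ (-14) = 135/ 7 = 19.29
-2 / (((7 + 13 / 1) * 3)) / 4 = -1 / 120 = -0.01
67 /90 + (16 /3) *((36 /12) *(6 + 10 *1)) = 23107 /90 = 256.74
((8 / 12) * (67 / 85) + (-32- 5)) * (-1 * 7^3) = 3190243 / 255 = 12510.76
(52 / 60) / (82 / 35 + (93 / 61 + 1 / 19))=105469 / 477054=0.22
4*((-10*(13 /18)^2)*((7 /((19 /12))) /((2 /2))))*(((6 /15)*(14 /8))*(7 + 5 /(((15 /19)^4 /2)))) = -10981169108 /5194125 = -2114.15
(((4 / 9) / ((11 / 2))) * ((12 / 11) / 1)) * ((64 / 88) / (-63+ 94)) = 256 / 123783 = 0.00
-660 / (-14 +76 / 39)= 2574 / 47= 54.77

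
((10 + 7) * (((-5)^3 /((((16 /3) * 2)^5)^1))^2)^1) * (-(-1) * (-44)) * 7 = -1207736578125 /281474976710656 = -0.00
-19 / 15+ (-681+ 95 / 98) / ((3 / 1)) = -335077 / 1470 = -227.94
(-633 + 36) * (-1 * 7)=4179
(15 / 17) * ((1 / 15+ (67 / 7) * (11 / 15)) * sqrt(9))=2232 / 119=18.76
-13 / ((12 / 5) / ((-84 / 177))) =455 / 177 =2.57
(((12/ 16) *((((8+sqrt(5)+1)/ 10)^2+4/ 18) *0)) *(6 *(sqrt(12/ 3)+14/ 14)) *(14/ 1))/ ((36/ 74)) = 0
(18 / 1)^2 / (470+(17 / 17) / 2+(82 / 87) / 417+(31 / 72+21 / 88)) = 517193424 / 752119681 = 0.69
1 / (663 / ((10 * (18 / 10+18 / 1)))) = 66 / 221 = 0.30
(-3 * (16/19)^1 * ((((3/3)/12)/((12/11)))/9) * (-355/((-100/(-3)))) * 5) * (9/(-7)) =-781/532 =-1.47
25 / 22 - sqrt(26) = 25 / 22 - sqrt(26) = -3.96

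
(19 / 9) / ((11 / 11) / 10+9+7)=190 / 1449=0.13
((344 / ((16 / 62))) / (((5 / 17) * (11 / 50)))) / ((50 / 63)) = 1427643 / 55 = 25957.15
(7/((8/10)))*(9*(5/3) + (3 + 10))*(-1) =-245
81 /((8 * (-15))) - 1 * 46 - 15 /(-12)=-1817 /40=-45.42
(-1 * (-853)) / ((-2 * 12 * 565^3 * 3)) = -853 / 12986073000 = -0.00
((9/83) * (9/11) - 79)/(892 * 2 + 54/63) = -252161/5703511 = -0.04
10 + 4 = 14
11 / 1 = 11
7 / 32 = 0.22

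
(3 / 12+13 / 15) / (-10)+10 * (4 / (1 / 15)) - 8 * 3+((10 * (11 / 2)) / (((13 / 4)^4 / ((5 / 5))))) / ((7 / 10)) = 69165856091 / 119956200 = 576.59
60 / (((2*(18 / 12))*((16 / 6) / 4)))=30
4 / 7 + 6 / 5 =1.77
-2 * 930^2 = -1729800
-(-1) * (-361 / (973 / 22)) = -7942 / 973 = -8.16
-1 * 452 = -452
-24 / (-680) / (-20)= -3 / 1700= -0.00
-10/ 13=-0.77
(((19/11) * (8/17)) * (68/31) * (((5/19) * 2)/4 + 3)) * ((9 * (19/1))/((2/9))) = 4296.56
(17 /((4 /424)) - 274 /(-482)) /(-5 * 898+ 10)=-434419 /1079680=-0.40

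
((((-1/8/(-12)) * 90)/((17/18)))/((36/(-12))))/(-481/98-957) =2205/6410156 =0.00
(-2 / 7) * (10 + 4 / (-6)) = -8 / 3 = -2.67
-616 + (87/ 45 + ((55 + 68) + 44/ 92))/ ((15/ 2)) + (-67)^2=20129309/ 5175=3889.72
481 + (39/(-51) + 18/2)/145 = 237161/493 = 481.06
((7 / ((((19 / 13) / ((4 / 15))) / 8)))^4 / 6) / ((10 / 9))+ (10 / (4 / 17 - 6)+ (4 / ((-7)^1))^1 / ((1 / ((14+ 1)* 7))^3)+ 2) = -355532485353972809 / 538795884375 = -659864.89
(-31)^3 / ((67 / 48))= -1429968 / 67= -21342.81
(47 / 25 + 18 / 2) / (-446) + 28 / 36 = 37801 / 50175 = 0.75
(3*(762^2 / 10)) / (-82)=-2124.31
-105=-105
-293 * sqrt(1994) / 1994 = -6.56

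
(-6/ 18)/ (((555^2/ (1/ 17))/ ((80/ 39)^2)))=-256/ 955752291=-0.00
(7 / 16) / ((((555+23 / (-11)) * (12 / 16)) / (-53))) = -4081 / 72984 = -0.06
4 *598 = 2392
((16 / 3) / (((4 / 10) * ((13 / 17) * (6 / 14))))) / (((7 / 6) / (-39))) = -1360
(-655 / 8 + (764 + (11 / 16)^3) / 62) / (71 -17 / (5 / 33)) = 88308225 / 52314112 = 1.69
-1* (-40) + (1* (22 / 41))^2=67724 / 1681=40.29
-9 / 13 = -0.69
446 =446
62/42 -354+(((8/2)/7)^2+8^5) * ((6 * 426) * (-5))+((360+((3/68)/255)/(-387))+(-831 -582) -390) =-418781008.59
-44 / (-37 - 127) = 11 / 41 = 0.27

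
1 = 1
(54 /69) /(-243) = -0.00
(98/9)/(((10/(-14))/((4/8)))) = -343/45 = -7.62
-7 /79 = -0.09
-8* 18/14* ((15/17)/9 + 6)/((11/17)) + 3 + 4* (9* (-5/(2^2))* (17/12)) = -48567/308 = -157.69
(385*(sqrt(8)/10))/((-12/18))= -231*sqrt(2)/2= -163.34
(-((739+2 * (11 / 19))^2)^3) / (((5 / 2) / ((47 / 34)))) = -363551313864215149056367823 / 3998899885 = -90912832108627582.97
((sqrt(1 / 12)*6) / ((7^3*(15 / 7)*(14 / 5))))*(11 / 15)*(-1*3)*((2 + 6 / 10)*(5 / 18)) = -143*sqrt(3) / 185220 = -0.00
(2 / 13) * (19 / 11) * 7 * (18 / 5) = 4788 / 715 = 6.70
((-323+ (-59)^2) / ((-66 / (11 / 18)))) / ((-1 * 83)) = 1579 / 4482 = 0.35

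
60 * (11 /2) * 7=2310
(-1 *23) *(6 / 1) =-138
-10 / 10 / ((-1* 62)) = 1 / 62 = 0.02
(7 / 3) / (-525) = -1 / 225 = -0.00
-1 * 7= -7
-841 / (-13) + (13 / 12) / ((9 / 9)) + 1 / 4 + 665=28510 / 39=731.03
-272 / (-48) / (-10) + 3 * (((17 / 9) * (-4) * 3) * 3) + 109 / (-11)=-70777 / 330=-214.48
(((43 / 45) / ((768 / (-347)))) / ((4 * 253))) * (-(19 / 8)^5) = 36945873179 / 1146051624960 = 0.03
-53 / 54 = -0.98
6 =6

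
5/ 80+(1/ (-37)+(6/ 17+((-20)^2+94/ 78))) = 157623859/ 392496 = 401.59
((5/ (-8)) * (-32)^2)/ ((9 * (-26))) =320/ 117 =2.74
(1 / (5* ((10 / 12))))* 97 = 582 / 25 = 23.28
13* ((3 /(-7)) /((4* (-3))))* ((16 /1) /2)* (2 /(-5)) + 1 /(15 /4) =-128 /105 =-1.22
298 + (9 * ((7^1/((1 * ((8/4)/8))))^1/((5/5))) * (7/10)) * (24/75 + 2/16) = 188249/500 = 376.50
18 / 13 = 1.38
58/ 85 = 0.68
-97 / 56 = -1.73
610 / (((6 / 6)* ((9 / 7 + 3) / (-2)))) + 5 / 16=-284.35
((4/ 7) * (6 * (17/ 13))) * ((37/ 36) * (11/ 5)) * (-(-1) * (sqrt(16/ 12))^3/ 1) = 110704 * sqrt(3)/ 12285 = 15.61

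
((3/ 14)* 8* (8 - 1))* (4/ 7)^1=48/ 7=6.86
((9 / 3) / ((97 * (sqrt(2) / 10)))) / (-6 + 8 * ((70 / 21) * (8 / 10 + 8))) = 45 * sqrt(2) / 66542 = 0.00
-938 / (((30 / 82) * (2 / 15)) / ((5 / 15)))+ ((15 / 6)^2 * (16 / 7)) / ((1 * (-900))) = -403810 / 63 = -6409.68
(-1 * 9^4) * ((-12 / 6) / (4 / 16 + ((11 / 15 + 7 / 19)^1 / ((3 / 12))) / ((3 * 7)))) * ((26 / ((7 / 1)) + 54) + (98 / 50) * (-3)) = 81416288808 / 55045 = 1479086.00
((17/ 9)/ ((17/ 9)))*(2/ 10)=1/ 5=0.20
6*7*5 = 210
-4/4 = -1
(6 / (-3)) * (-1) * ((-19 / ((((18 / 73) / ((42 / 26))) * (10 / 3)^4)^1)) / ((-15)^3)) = 0.00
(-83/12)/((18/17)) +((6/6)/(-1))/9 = -1435/216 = -6.64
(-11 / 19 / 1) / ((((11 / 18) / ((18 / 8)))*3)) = -27 / 38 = -0.71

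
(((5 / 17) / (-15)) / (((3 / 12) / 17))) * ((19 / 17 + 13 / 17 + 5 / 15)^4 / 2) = -326094722 / 20295603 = -16.07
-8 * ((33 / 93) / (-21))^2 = -968 / 423801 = -0.00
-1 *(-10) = 10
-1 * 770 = -770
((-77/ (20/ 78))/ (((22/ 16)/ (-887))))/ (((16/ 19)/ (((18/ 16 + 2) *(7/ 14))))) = 359442.89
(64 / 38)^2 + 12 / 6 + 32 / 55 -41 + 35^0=-686618 / 19855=-34.58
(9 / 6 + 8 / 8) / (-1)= -5 / 2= -2.50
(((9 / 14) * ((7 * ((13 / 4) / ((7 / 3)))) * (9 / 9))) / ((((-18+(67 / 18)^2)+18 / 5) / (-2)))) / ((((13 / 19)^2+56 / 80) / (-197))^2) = 71896706412979500 / 109917273109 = 654098.34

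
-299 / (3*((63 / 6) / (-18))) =1196 / 7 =170.86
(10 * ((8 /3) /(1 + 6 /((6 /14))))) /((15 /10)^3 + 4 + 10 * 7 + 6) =128 /6003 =0.02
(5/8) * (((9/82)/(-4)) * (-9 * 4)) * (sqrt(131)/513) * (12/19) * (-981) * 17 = -145.08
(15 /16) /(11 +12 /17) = 255 /3184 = 0.08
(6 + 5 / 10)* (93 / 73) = 1209 / 146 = 8.28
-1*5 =-5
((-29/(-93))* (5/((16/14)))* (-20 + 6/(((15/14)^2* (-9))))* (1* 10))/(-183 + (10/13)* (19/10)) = 9165247/5925960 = 1.55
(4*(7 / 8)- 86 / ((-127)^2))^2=12708278361 / 1040578564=12.21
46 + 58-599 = -495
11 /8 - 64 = -501 /8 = -62.62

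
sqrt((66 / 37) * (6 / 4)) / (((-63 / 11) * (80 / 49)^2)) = -0.11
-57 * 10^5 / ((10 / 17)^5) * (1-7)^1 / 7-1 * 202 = 485589680 / 7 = 69369954.29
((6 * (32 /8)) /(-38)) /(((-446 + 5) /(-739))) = -2956 /2793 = -1.06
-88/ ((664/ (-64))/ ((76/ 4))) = 161.16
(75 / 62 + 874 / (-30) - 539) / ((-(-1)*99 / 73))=-38488447 / 92070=-418.03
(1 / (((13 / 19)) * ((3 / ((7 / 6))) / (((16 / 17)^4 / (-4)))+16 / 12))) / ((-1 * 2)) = 1634304 / 26333983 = 0.06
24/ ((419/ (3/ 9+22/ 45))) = 296/ 6285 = 0.05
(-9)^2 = 81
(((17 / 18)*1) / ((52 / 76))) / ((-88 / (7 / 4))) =-2261 / 82368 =-0.03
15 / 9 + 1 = 2.67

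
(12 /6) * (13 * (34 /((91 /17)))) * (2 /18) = 1156 /63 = 18.35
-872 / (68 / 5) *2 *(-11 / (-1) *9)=-215820 / 17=-12695.29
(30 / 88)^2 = 225 / 1936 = 0.12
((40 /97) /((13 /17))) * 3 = 2040 /1261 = 1.62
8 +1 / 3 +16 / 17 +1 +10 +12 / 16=4289 / 204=21.02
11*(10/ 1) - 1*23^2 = -419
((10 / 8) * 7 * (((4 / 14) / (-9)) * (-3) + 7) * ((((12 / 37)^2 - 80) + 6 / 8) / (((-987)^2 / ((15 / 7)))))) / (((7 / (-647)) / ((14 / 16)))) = 1044519274775 / 1194939075456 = 0.87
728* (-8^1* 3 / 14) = -1248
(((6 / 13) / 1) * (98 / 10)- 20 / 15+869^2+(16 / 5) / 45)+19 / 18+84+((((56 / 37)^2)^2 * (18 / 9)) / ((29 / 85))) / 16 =80044399695409723 / 105983804550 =755251.24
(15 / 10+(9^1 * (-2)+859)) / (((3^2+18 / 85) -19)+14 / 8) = -286450 / 2733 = -104.81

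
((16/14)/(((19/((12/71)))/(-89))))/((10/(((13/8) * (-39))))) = 270738/47215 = 5.73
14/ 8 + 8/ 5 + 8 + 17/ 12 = 383/ 30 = 12.77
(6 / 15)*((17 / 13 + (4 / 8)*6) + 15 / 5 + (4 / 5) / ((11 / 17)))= 12218 / 3575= 3.42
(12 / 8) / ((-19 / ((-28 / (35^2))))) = 6 / 3325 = 0.00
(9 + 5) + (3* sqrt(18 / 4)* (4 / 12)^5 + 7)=sqrt(2) / 54 + 21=21.03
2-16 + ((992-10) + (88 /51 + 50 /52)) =1287131 /1326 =970.69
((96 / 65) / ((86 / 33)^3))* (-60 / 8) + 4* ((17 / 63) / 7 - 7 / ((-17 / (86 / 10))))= 530525995694 / 38744158635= 13.69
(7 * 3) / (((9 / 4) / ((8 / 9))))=224 / 27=8.30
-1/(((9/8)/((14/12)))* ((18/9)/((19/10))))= -133/135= -0.99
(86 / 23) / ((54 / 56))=2408 / 621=3.88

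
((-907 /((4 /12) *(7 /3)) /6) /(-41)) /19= 2721 /10906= 0.25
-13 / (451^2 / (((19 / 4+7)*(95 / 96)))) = -58045 / 78105984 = -0.00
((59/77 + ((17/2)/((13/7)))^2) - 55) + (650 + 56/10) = 161963561/260260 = 622.31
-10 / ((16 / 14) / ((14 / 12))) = -245 / 24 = -10.21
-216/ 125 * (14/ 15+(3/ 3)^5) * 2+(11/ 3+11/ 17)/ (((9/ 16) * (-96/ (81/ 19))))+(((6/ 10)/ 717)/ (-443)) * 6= -150091265696/ 21373919375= -7.02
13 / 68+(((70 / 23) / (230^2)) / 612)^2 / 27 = 0.19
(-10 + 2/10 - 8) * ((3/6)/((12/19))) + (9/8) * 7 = -373/60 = -6.22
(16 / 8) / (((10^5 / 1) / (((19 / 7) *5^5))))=19 / 112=0.17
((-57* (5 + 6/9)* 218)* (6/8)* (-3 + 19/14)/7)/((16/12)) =7287849/784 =9295.73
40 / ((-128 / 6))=-15 / 8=-1.88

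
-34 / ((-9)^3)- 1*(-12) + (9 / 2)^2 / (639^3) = 12572697689 / 1043668476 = 12.05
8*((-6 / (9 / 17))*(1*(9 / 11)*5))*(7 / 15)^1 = -1904 / 11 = -173.09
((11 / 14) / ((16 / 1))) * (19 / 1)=209 / 224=0.93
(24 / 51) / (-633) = -8 / 10761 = -0.00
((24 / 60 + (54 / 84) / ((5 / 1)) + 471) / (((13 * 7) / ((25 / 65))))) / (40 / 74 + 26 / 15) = 1409145 / 1607788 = 0.88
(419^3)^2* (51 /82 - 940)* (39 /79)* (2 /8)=-16255600021149467860011 /25912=-627338685595456462.64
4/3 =1.33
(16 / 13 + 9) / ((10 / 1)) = 133 / 130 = 1.02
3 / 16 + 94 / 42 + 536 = 180911 / 336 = 538.43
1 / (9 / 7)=7 / 9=0.78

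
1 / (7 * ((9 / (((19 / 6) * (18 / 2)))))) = 19 / 42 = 0.45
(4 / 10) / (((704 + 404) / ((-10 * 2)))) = -2 / 277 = -0.01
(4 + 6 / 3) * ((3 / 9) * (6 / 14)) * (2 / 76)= 0.02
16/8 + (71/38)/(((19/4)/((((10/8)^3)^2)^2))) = 23390559351/3028287488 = 7.72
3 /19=0.16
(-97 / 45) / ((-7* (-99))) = -97 / 31185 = -0.00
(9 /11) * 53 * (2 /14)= 477 /77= 6.19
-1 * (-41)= 41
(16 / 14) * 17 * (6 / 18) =136 / 21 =6.48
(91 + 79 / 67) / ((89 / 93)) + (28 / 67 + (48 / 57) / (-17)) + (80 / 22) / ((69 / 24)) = 47732619796 / 487290397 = 97.96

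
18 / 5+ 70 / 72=823 / 180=4.57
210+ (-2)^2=214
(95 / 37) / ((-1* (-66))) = 95 / 2442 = 0.04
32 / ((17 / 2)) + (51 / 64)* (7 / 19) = 83893 / 20672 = 4.06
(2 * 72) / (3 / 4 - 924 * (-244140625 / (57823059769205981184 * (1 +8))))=567717314097658724352 / 2956861012634290231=192.00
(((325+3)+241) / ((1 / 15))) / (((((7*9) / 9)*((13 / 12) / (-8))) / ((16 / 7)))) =-13109760 / 637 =-20580.47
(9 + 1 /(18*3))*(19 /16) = 9253 /864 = 10.71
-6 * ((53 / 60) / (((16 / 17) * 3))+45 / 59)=-182759 / 28320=-6.45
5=5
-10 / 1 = -10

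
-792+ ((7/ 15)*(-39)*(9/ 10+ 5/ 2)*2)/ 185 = -3666094/ 4625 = -792.67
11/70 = 0.16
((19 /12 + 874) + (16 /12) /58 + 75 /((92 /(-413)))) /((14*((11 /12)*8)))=539191 /102718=5.25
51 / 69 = 17 / 23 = 0.74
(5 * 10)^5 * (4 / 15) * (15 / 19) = 65789473.68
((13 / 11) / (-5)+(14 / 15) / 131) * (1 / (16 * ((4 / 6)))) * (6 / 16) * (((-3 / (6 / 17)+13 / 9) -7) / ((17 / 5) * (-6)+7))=-113965 / 13481472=-0.01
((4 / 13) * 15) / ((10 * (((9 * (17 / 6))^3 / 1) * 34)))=8 / 9771957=0.00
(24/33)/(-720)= -1/990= -0.00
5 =5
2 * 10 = 20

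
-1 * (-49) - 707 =-658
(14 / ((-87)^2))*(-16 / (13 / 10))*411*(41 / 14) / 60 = -0.46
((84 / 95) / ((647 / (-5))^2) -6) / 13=-0.46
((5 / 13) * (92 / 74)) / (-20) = -23 / 962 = -0.02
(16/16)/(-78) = -1/78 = -0.01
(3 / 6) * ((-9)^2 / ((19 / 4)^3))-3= -17985 / 6859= -2.62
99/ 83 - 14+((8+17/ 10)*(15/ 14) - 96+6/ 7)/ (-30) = -33141/ 3320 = -9.98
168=168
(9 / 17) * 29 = 261 / 17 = 15.35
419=419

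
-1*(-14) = 14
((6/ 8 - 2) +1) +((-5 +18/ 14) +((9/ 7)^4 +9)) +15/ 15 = 84211/ 9604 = 8.77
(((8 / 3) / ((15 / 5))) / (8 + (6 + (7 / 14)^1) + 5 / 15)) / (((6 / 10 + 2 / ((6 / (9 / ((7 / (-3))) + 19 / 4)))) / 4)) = 8960 / 33553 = 0.27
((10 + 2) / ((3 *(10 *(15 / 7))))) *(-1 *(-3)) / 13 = 14 / 325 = 0.04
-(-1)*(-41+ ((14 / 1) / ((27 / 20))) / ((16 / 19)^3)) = -326719 / 13824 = -23.63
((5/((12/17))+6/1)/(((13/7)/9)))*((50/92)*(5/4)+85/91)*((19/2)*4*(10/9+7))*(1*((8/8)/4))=1960919795/248768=7882.52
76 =76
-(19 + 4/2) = -21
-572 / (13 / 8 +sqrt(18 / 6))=59488 / 23-36608*sqrt(3) / 23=-170.39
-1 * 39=-39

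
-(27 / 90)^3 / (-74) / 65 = 27 / 4810000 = 0.00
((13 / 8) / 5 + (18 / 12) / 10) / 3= 19 / 120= 0.16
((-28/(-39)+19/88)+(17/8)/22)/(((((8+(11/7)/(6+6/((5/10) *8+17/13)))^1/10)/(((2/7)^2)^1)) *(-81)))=-263630/208680381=-0.00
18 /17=1.06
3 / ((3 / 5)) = 5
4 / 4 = 1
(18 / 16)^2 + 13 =913 / 64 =14.27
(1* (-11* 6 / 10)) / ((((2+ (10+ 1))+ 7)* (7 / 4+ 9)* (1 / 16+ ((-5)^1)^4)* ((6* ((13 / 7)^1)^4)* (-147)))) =4312 / 921184359225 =0.00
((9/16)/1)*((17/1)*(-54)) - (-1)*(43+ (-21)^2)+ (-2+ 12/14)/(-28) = -12675/392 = -32.33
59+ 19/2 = 137/2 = 68.50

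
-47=-47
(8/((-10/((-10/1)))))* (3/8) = 3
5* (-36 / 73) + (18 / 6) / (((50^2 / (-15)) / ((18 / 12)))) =-181971 / 73000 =-2.49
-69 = -69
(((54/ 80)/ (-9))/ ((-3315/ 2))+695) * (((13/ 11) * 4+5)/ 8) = 1643466607/ 1944800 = 845.06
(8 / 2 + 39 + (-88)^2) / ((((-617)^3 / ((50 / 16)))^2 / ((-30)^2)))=1095046875 / 882736260944364304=0.00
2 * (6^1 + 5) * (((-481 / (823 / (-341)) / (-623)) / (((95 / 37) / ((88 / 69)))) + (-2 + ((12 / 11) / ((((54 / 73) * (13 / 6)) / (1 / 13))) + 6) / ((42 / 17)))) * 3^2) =10903888416346 / 189332874185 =57.59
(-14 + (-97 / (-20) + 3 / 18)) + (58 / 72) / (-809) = -654149 / 72810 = -8.98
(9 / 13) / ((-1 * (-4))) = 9 / 52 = 0.17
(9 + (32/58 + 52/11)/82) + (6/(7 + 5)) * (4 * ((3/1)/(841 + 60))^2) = 96241679375/10617545279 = 9.06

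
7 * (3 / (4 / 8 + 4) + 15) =329 / 3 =109.67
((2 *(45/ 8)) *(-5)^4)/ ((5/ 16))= 22500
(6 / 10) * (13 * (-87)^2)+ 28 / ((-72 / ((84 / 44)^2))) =71434507 / 1210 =59036.78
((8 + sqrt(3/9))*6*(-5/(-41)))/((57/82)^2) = 1640*sqrt(3)/3249 + 13120/1083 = 12.99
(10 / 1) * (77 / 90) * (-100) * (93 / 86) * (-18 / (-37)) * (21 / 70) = -135.03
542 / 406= 271 / 203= 1.33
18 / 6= 3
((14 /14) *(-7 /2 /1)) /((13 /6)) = -21 /13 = -1.62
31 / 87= 0.36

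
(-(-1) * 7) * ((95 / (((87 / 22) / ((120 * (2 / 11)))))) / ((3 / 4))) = 425600 / 87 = 4891.95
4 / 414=2 / 207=0.01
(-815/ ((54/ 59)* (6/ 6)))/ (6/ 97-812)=4664245/ 4252932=1.10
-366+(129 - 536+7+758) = -8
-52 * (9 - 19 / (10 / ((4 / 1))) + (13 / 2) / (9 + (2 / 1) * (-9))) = -1586 / 45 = -35.24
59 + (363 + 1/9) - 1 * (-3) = 3826/9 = 425.11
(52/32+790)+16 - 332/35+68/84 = 671117/840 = 798.95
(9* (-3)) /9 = -3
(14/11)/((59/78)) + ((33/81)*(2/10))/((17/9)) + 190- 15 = 29247224/165495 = 176.73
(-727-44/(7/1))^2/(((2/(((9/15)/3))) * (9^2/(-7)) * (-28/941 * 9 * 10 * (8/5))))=2754797261/2540160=1084.50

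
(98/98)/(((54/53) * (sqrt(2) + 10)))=265/2646 - 53 * sqrt(2)/5292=0.09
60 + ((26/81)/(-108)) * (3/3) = 262427/4374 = 60.00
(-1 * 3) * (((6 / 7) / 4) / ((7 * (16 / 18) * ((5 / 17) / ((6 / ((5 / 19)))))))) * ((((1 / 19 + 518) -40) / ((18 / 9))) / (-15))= 12507291 / 98000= 127.63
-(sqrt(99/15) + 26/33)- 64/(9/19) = -13454/99- sqrt(165)/5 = -138.47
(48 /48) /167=1 /167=0.01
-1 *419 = -419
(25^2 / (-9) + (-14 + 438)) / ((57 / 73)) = 232943 / 513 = 454.08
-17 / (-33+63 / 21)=17 / 30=0.57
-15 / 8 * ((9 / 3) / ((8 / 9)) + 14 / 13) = -6945 / 832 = -8.35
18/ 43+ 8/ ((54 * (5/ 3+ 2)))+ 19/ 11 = 2.19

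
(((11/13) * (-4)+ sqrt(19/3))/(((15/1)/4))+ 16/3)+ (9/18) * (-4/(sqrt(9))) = 4 * sqrt(57)/45+ 734/195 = 4.44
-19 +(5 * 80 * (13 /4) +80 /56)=8977 /7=1282.43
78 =78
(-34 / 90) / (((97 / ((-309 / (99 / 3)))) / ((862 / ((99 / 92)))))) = 138861304 / 4753485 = 29.21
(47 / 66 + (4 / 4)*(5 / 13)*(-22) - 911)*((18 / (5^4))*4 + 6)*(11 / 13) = -38626063 / 8125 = -4753.98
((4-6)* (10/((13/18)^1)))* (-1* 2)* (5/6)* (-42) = -25200/13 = -1938.46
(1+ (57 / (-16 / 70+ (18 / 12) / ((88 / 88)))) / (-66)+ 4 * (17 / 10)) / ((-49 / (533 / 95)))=-0.82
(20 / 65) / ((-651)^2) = 4 / 5509413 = 0.00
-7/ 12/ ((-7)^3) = 1/ 588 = 0.00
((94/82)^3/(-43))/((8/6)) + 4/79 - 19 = -17770660815/936498548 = -18.98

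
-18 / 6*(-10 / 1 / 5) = 6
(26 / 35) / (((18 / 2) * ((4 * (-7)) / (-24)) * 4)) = 13 / 735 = 0.02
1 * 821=821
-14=-14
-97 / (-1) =97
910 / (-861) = -130 / 123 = -1.06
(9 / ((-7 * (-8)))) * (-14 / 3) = -3 / 4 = -0.75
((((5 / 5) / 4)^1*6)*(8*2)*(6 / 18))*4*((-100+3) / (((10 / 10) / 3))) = -9312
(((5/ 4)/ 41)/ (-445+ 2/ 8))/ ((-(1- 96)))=-1/ 1385841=-0.00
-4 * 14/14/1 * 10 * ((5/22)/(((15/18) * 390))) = -4/143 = -0.03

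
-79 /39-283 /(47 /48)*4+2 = -2119151 /1833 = -1156.11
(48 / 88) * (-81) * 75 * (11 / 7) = -36450 / 7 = -5207.14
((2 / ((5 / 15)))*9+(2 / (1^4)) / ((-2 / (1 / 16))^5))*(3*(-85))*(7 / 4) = -1617155848455 / 67108864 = -24097.50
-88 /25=-3.52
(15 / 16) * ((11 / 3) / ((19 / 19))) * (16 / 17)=55 / 17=3.24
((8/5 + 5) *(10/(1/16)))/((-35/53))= -55968/35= -1599.09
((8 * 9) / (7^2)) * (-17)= -1224 / 49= -24.98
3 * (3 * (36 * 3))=972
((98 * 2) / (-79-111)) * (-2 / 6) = 98 / 285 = 0.34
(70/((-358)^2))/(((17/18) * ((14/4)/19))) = 1710/544697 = 0.00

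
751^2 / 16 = 564001 / 16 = 35250.06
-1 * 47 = -47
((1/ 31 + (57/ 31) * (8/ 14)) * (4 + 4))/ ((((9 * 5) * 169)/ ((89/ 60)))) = 8366/ 4950855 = 0.00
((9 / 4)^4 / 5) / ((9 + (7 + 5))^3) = 243 / 439040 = 0.00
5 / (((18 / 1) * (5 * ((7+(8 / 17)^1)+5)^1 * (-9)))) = -17 / 34344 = -0.00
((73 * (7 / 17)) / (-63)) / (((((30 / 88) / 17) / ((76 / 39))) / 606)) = -49310624 / 1755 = -28097.22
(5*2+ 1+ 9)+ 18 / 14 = 149 / 7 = 21.29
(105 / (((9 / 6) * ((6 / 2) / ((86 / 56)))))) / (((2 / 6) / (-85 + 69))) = -1720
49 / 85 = 0.58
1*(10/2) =5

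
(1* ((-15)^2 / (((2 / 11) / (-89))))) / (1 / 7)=-1541925 / 2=-770962.50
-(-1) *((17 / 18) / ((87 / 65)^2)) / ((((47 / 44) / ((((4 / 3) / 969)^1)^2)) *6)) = 0.00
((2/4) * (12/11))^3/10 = 108/6655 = 0.02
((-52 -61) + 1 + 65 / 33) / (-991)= 3631 / 32703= 0.11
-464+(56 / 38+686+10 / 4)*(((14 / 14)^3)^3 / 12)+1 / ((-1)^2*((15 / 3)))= -926369 / 2280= -406.30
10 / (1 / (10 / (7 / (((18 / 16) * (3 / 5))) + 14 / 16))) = 21600 / 2429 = 8.89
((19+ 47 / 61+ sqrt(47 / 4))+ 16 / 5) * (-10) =-14012 / 61 - 5 * sqrt(47) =-263.98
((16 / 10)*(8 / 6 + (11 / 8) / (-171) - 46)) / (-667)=12223 / 114057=0.11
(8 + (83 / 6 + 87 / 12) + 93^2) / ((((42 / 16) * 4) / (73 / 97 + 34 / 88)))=46019087 / 48888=941.32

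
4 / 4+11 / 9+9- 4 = 65 / 9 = 7.22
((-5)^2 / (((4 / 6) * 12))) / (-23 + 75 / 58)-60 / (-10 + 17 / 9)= 2666515 / 367628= 7.25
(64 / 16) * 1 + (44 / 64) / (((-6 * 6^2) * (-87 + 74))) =179723 / 44928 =4.00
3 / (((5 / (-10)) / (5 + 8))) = -78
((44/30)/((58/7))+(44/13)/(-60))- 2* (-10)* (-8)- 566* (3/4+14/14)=-13010791/11310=-1150.38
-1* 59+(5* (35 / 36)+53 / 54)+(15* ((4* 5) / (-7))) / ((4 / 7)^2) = -4979 / 27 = -184.41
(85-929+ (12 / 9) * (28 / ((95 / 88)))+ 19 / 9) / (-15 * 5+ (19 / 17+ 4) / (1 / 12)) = 11734199 / 197505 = 59.41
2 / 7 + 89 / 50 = 723 / 350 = 2.07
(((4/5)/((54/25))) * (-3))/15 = -2/27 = -0.07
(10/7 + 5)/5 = 9/7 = 1.29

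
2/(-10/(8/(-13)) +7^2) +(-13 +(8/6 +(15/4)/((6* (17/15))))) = -393457/35496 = -11.08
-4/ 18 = -0.22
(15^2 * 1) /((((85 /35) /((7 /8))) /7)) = 77175 /136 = 567.46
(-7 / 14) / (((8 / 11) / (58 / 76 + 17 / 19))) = -1.14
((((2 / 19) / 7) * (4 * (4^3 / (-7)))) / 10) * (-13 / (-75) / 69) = -3328 / 24089625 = -0.00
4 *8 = 32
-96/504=-4/21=-0.19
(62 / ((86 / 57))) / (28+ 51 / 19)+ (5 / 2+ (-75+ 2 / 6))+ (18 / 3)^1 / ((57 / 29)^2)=-1253853121 / 18099818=-69.27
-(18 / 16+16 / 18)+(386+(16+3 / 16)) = 57625 / 144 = 400.17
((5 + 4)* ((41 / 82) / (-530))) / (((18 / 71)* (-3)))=71 / 6360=0.01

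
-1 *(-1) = 1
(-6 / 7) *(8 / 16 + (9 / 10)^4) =-34683 / 35000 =-0.99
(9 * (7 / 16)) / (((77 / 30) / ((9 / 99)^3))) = 135 / 117128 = 0.00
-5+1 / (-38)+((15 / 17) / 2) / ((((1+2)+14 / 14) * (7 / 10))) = -44033 / 9044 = -4.87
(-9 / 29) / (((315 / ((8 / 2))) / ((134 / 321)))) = -536 / 325815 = -0.00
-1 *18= -18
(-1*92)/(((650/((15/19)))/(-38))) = 276/65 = 4.25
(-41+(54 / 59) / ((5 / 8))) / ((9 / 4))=-46652 / 2655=-17.57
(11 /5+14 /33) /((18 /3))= 433 /990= 0.44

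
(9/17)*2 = 18/17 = 1.06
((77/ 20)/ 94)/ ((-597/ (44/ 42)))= -121/ 1683540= -0.00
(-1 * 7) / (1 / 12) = -84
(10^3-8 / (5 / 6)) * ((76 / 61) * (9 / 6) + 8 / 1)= 2981104 / 305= 9774.11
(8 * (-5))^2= 1600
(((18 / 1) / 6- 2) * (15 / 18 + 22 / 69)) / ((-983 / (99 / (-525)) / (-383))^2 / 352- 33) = -1490095026288 / 41997940938553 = -0.04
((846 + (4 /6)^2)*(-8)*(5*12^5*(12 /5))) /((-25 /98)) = 1981536141312 /25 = 79261445652.48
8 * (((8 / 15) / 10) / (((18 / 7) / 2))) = 224 / 675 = 0.33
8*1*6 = 48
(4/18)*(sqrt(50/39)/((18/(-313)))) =-1565*sqrt(78)/3159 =-4.38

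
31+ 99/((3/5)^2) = 306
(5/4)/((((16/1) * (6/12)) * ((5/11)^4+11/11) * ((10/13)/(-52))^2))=418161601/610640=684.79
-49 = -49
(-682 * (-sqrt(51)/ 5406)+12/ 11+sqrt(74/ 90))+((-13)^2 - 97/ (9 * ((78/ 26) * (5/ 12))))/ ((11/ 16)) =341 * sqrt(51)/ 2703+sqrt(185)/ 15+116012/ 495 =236.18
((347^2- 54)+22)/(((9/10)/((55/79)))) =66207350/711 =93118.64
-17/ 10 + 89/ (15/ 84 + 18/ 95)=26413/ 110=240.12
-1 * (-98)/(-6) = -49/3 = -16.33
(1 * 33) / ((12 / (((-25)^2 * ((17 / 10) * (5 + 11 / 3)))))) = 303875 / 12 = 25322.92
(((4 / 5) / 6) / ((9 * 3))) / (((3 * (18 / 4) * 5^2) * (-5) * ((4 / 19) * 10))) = -19 / 13668750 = -0.00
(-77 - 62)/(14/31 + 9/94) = -405046/1595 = -253.95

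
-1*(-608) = 608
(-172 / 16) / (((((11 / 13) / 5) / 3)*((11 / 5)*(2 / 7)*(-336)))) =13975 / 15488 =0.90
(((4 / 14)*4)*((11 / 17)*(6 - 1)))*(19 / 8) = 1045 / 119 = 8.78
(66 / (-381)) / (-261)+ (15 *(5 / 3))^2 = 20716897 / 33147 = 625.00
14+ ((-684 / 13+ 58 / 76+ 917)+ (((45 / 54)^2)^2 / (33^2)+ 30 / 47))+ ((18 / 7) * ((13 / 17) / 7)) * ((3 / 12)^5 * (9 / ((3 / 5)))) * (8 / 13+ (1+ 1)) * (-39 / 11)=11300618657769989 / 12845285316864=879.75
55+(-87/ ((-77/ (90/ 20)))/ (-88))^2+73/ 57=589205652505/ 10468432128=56.28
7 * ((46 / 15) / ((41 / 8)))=2576 / 615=4.19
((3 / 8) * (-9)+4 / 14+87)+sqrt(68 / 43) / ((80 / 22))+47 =11 * sqrt(731) / 860+7331 / 56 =131.26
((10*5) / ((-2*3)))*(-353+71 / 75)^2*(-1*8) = 5577369728 / 675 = 8262769.97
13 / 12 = 1.08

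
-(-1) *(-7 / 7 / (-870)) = 1 / 870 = 0.00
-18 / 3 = -6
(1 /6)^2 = 0.03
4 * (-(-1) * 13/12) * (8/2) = 52/3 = 17.33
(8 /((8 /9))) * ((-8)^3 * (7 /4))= -8064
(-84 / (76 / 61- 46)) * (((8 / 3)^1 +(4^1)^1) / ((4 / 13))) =122 / 3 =40.67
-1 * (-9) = 9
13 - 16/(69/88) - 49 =-3892/69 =-56.41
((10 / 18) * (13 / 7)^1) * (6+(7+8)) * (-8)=-520 / 3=-173.33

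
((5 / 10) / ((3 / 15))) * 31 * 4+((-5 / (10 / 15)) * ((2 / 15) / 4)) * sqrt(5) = 310-sqrt(5) / 4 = 309.44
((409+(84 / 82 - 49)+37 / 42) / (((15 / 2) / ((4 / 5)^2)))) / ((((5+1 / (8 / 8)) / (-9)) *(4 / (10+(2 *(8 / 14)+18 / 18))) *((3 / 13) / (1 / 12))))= -137727421 / 2712150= -50.78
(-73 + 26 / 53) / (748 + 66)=-3843 / 43142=-0.09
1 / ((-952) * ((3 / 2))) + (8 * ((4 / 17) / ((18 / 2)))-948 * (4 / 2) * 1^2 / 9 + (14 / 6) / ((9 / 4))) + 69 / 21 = -206.14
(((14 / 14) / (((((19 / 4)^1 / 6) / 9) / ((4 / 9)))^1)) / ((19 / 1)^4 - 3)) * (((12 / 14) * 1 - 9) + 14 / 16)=-2442 / 8666147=-0.00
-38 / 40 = -19 / 20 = -0.95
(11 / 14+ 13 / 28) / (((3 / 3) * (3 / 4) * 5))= 1 / 3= 0.33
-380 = -380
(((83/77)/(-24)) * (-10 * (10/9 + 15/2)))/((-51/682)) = -1994075/38556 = -51.72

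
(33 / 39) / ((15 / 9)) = 33 / 65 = 0.51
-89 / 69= -1.29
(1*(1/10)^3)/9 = 1/9000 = 0.00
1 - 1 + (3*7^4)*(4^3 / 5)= 92198.40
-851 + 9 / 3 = -848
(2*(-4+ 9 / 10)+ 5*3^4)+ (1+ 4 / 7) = 14013 / 35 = 400.37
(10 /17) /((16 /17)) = 5 /8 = 0.62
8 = 8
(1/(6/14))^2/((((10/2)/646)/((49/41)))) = 1551046/1845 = 840.68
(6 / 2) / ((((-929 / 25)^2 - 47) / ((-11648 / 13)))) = -840000 / 416833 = -2.02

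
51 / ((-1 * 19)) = -51 / 19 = -2.68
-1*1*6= -6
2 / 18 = 1 / 9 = 0.11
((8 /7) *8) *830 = 53120 /7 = 7588.57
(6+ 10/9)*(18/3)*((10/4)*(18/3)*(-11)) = -7040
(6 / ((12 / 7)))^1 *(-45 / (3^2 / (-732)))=12810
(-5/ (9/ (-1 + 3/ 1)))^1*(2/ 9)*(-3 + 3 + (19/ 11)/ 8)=-95/ 1782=-0.05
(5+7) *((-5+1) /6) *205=-1640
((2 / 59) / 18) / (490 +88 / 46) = 23 / 6007734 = 0.00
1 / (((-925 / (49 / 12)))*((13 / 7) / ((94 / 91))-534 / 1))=2303 / 277649850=0.00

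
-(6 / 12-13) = 25 / 2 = 12.50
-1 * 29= -29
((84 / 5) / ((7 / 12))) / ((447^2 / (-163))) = -2608 / 111005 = -0.02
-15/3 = -5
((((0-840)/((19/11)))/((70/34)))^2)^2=405705964916736/130321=3113128083.09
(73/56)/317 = 73/17752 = 0.00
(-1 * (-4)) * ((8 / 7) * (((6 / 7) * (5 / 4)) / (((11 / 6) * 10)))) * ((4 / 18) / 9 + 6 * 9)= 70016 / 4851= 14.43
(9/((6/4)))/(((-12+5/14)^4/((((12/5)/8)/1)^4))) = 1166886/441194850625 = 0.00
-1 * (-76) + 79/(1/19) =1577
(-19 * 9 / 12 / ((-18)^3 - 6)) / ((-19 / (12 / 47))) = -3 / 91462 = -0.00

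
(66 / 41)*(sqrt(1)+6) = 462 / 41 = 11.27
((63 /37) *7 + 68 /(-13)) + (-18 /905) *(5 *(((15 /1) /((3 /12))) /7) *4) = 1998019 /609427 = 3.28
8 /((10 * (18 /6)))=4 /15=0.27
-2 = -2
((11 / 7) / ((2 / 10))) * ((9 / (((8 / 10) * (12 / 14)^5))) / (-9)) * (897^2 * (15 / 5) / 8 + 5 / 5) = -6405104.27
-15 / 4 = -3.75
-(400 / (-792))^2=-2500 / 9801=-0.26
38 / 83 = 0.46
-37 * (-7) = 259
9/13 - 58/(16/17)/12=-5545/1248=-4.44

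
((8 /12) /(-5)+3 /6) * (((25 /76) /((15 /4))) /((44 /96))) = 4 /57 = 0.07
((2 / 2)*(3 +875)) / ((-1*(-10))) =439 / 5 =87.80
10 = 10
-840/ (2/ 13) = -5460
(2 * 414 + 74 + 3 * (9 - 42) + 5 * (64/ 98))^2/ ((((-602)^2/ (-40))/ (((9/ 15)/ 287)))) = -9364818294/ 62431971287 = -0.15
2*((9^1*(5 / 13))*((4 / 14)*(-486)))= -87480 / 91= -961.32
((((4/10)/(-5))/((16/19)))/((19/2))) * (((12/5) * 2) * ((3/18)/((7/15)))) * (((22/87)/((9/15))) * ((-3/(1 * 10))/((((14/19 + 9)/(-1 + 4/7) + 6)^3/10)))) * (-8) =32593968/878506024655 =0.00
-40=-40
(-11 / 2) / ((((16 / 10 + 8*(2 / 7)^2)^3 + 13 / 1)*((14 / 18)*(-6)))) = 0.05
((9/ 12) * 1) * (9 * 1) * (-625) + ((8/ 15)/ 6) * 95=-151571/ 36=-4210.31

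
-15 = -15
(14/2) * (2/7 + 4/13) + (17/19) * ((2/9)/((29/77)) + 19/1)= 1397759/64467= 21.68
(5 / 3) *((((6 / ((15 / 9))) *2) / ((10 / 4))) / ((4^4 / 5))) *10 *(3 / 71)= 45 / 1136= 0.04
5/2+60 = 125/2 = 62.50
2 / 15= 0.13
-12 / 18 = -2 / 3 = -0.67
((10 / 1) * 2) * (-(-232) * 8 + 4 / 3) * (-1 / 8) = -13930 / 3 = -4643.33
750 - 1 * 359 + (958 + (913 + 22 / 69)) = 156100 / 69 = 2262.32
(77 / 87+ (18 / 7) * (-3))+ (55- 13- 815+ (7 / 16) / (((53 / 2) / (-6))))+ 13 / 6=-33471749 / 43036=-777.76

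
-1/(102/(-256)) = 128/51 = 2.51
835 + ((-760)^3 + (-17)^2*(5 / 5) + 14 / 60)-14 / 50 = -65846231407 / 150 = -438974876.05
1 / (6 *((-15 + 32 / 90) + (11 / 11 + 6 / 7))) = -105 / 8056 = -0.01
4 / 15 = 0.27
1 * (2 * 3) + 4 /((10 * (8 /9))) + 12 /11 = 1659 /220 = 7.54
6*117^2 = 82134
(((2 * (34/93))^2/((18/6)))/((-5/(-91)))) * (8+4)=38.92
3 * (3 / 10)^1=9 / 10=0.90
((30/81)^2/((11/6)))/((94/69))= 2300/41877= 0.05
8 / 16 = 1 / 2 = 0.50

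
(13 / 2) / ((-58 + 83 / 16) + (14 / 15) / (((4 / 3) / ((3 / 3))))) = -520 / 4169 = -0.12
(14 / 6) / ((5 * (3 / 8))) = 56 / 45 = 1.24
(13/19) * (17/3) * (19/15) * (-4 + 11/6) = -2873/270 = -10.64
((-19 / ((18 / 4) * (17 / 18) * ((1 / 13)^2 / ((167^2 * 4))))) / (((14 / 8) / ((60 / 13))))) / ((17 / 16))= -423234539520 / 2023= -209211339.36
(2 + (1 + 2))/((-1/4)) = -20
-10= -10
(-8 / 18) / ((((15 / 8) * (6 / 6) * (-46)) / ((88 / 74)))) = 704 / 114885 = 0.01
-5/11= -0.45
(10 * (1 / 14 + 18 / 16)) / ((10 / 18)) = 603 / 28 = 21.54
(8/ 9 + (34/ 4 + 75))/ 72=1519/ 1296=1.17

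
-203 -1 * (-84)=-119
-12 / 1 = -12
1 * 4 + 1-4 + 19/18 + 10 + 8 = 20.06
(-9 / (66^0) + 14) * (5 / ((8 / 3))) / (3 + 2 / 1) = 15 / 8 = 1.88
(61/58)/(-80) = -61/4640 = -0.01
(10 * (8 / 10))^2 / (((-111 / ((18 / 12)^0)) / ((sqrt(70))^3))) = -4480 * sqrt(70) / 111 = -337.68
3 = 3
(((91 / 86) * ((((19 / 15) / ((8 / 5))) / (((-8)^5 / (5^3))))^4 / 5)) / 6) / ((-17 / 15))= -2895315185546875 / 1118464167268778250992615424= -0.00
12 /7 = 1.71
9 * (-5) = -45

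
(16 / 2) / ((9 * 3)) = 8 / 27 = 0.30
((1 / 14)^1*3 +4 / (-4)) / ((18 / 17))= -187 / 252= -0.74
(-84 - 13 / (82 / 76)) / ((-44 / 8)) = 716 / 41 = 17.46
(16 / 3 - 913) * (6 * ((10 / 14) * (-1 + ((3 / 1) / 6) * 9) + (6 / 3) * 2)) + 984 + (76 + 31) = -34308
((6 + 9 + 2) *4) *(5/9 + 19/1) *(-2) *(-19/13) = 454784/117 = 3887.04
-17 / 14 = -1.21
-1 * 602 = -602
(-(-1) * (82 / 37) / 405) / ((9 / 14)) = 1148 / 134865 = 0.01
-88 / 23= -3.83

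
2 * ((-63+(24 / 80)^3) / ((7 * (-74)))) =62973 / 259000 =0.24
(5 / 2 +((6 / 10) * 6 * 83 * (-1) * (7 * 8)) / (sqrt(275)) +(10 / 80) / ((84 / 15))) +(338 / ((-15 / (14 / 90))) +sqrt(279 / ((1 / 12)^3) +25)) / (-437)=-83664 * sqrt(11) / 275- sqrt(482137) / 437 +167190859 / 66074400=-1008.08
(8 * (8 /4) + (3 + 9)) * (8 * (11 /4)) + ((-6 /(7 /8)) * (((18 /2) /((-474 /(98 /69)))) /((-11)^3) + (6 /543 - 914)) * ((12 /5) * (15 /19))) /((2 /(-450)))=-155517265547542664 /58218793171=-2671255.40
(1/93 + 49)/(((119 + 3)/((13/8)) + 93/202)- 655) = -11969308/141515217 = -0.08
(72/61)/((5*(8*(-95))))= -9/28975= -0.00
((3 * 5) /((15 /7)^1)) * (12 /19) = 84 /19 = 4.42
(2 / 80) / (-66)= -1 / 2640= -0.00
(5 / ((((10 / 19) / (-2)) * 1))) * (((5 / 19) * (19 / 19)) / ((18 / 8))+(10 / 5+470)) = -80732 / 9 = -8970.22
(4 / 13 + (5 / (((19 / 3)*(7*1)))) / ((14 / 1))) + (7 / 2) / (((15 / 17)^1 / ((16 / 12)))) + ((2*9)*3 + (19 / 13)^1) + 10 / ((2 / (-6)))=33839453 / 1089270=31.07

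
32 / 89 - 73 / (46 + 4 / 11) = -55147 / 45390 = -1.21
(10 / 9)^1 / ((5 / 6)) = 4 / 3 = 1.33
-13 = -13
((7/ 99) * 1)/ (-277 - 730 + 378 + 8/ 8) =-7/ 62172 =-0.00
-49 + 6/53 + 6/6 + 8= -2114/53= -39.89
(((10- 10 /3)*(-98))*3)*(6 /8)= -1470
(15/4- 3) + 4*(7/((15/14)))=26.88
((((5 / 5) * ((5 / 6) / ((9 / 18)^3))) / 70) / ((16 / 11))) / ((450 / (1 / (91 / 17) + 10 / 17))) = 0.00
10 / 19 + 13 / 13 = 29 / 19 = 1.53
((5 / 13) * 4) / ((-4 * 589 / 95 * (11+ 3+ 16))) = -5 / 2418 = -0.00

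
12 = 12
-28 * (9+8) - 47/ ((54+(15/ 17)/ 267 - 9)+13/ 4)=-476.97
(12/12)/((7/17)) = 17/7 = 2.43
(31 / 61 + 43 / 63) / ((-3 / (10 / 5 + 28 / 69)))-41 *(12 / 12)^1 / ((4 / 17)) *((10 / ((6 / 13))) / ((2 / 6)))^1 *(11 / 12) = -132159454141 / 12728016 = -10383.35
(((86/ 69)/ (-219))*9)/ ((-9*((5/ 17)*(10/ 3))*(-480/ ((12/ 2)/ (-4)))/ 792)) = 24123/ 1679000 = 0.01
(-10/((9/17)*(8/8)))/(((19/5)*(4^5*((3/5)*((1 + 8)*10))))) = -425/4727808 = -0.00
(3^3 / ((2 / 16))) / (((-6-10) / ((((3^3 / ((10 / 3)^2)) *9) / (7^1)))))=-59049 / 1400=-42.18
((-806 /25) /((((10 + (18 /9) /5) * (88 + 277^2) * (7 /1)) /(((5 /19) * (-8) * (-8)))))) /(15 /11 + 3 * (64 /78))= -10912 /429885659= -0.00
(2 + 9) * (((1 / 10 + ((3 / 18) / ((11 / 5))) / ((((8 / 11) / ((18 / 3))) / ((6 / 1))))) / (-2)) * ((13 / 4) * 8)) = -11011 / 20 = -550.55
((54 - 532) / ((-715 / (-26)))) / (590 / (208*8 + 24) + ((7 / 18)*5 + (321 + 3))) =-7261776 / 136319095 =-0.05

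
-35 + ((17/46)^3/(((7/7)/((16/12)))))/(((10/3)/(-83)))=-8924679/243340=-36.68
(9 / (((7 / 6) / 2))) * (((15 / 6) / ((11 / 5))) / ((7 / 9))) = 12150 / 539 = 22.54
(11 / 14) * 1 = 11 / 14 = 0.79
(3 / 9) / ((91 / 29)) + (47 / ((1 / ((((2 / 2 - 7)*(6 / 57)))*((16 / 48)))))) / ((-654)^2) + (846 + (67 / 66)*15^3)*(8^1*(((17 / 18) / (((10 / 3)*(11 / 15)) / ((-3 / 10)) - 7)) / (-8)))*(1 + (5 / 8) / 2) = 18615712922805533 / 53233677072576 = 349.70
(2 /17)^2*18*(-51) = -216 /17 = -12.71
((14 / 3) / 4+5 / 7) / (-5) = -79 / 210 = -0.38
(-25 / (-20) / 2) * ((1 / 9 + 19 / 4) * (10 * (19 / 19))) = 4375 / 144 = 30.38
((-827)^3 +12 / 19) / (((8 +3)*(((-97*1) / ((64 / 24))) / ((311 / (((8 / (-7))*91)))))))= -3342185249515 / 790647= -4227152.26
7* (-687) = -4809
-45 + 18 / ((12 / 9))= -63 / 2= -31.50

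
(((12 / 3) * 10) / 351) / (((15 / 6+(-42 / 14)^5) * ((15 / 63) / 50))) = -5600 / 56277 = -0.10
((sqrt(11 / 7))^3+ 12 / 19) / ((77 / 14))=24 / 209+ 2 * sqrt(77) / 49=0.47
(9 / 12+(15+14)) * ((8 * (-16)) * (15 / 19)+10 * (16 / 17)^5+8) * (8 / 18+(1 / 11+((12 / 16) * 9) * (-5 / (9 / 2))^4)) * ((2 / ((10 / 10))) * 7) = -148919441319572 / 385616457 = -386185.39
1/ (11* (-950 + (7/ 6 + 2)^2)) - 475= -176808811/ 372229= -475.00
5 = 5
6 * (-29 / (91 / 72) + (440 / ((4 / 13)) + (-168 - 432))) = 440652 / 91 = 4842.33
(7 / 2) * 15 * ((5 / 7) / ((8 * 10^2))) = 0.05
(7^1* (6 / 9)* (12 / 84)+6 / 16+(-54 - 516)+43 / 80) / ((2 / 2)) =-136421 / 240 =-568.42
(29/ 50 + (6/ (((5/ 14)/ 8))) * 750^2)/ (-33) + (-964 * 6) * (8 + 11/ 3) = -3891342029/ 1650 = -2358389.11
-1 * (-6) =6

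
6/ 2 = 3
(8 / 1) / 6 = 1.33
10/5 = 2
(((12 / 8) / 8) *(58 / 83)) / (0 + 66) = 29 / 14608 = 0.00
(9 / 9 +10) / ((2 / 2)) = 11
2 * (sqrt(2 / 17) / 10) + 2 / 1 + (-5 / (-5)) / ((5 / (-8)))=sqrt(34) / 85 + 2 / 5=0.47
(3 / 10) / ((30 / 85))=17 / 20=0.85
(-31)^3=-29791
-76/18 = -4.22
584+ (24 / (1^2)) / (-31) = 18080 / 31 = 583.23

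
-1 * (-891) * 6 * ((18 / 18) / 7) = 5346 / 7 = 763.71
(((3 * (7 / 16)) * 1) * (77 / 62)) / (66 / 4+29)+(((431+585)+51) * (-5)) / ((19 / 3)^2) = -309517329 / 2327728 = -132.97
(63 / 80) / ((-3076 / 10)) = -63 / 24608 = -0.00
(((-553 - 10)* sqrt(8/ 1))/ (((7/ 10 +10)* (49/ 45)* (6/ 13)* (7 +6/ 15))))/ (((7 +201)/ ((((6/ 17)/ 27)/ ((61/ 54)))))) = -633375* sqrt(2)/ 402337334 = -0.00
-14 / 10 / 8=-7 / 40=-0.18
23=23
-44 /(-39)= 44 /39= 1.13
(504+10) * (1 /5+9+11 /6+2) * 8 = 803896 /15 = 53593.07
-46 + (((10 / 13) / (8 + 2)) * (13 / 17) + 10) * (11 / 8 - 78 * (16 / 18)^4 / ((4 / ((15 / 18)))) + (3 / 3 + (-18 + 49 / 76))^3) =-12638802803387 / 286327872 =-44141.01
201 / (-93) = -67 / 31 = -2.16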